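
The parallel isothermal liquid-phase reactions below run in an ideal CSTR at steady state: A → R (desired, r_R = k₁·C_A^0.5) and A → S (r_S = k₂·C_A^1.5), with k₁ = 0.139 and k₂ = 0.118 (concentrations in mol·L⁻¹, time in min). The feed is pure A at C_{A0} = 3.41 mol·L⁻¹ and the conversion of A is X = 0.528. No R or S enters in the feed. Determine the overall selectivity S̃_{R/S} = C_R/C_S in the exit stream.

Exit C_A = C_{A0}(1−X) = 3.41×0.472 = 1.610 mol·L⁻¹.
A CSTR operates uniformly at the exit composition, giving r_R = 0.1763 and r_S = 0.2409 (each k·C_A^n at C_A = 1.610).
Overall selectivity = C_R/C_S = r_Rτ/(r_Sτ) = r_R/r_S = 0.732.

0.732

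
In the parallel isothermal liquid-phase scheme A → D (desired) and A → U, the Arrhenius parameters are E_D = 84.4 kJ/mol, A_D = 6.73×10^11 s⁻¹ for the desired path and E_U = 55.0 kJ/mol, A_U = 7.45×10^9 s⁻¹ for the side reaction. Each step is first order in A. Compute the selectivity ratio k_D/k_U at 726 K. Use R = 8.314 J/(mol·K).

0.693

With equal orders, S_{D/U} = k_D/k_U = (A_D/A_U)·exp[(E_U−E_D)/(RT)].
(E_U−E_D)/(RT) = (55.0−84.4)×10³/(8.314×726) = -29400/6036 = -4.871.
k_D/k_U = (6.73×10^11/7.45×10^9)·exp(-4.871) = 90.34 × 0.007667 = 0.693.
Since E_D > E_U, raising the temperature improves selectivity toward D.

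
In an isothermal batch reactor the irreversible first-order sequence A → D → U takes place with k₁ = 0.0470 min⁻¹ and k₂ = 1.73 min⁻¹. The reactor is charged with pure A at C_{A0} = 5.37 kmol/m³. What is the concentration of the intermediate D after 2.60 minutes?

0.131 kmol/m³

Solving the coupled first-order balances gives C_D(t) = [k₁/(k₂−k₁)]·C_{A0}·(e^(−k₁t) − e^(−k₂t)).
e^(−k₁t) = e^(−0.0470×2.60) = e^(−0.1222) = 0.8850; e^(−k₂t) = e^(−4.498) = 0.01113.
C_D = 0.0470×5.37/(1.73−0.0470) × (0.8850−0.01113) = 0.1500×0.8738 = 0.1310 kmol/m³.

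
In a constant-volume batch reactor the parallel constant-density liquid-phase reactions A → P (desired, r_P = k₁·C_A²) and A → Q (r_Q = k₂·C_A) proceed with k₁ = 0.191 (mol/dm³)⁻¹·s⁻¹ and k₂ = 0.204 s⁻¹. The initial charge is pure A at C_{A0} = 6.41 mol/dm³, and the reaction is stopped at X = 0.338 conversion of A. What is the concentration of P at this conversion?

C_A = C_{A0}(1−X) = 4.243 mol/dm³.
Along a PFR/batch, dC_Q/dC_A = −r_Q/(r_P+r_Q) = −k₂/(k₂+k₁·C_A).
Integrating from C_{A0} to C_A: C_Q = (0.204/0.191)·ln[(0.204+0.191·6.41)/(0.204+0.191·4.24)] = 1.068·ln(1.428/1.014) = 0.3654 mol/dm³.
Then C_P = (C_{A0}−C_A) − C_Q = 2.167 − 0.3654 = 1.801 mol/dm³.

1.80 mol/dm³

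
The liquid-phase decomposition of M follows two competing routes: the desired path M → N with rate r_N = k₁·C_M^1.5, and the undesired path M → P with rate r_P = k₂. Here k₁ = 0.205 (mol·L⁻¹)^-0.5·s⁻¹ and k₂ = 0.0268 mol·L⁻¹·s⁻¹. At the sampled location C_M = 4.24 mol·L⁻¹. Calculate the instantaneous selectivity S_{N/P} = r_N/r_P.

S_{N/P} = r_N/r_P = (k₁·C_M^1.5)/(k₂) = (k₁/k₂)·C_M^1.5.
= (0.205×4.240^1.5) / (0.0268) = 1.790/0.02680 = 66.8.

66.8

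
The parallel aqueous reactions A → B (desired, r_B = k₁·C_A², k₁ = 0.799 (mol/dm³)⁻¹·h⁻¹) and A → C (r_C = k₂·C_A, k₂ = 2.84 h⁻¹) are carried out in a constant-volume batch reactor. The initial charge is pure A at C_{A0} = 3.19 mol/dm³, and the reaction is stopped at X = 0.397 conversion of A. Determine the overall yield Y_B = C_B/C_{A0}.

C_A = C_{A0}(1−X) = 1.924 mol/dm³.
Along a PFR/batch, dC_C/dC_A = −r_C/(r_B+r_C) = −k₂/(k₂+k₁·C_A).
Integrating from C_{A0} to C_A: C_C = (2.84/0.799)·ln[(2.84+0.799·3.19)/(2.84+0.799·1.92)] = 3.554·ln(5.389/4.377) = 0.7392 mol/dm³.
Then C_B = (C_{A0}−C_A) − C_C = 1.266 − 0.7392 = 0.5272 mol/dm³.
Y_B = C_B/C_{A0} = 0.5272/3.19 = 0.165.

0.165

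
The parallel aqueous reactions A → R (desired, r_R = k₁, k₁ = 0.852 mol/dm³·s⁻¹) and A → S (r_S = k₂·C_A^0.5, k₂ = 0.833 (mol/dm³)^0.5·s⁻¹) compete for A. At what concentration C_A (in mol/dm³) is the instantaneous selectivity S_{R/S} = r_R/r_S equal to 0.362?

S_{R/S} = (k₁/k₂)·C_A^-0.5 ⇒ C_A = (S·k₂/k₁)^(-2).
= (0.362×0.833/0.852)^(-2) = (0.3539)^(-2) = 7.98 mol/dm³.

7.98 mol/dm³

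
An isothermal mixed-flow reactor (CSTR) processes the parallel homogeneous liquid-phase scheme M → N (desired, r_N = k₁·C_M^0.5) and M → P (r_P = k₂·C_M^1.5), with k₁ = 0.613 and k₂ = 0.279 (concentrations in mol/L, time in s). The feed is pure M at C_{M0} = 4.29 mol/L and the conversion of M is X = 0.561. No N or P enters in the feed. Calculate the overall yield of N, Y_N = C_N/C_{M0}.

Exit C_M = C_{M0}(1−X) = 4.29×0.439 = 1.883 mol/L.
In a CSTR the entire volume is at exit conditions, so r_N = 0.613×1.883^0.5 = 0.8412 and r_P = 0.279×1.883^1.5 = 0.7211.
Fraction of consumed M going to N: r_N/(r_N+r_P) = 0.5385.
C_N = 0.5385·C_{M0}·X = 0.5385×4.29×0.561 = 1.30 mol/L; Y_N = C_N/C_{M0} = 0.302.

0.302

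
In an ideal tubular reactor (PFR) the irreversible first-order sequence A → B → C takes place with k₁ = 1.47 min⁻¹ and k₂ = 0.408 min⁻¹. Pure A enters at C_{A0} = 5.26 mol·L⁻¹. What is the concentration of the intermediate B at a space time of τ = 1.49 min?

Solving the coupled first-order balances gives C_B(τ) = [k₁/(k₂−k₁)]·C_{A0}·(e^(−k₁τ) − e^(−k₂τ)).
e^(−k₁τ) = e^(−1.47×1.49) = e^(−2.190) = 0.1119; e^(−k₂τ) = e^(−0.6079) = 0.5445.
C_B = 1.47×5.26/(0.408−1.47) × (0.1119−0.5445) = (-7.281)×(-0.4326) = 3.150 mol·L⁻¹.

3.15 mol·L⁻¹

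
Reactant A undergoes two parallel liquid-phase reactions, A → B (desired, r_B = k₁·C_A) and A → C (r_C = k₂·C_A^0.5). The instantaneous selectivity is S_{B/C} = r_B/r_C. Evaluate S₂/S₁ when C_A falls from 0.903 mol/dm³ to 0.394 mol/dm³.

0.661

S_{B/C} = (k₁/k₂)·C_A^0.5, so S₂/S₁ = (C_{A,2}/C_{A,1})^0.5.
= (0.394/0.903)^0.5 = (0.4363)^0.5 = 0.661.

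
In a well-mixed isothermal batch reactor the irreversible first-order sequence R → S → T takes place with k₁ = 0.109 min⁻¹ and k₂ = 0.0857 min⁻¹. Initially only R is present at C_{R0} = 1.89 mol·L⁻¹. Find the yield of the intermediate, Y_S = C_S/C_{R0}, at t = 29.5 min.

Solving the coupled first-order balances gives C_S(t) = [k₁/(k₂−k₁)]·C_{R0}·(e^(−k₁t) − e^(−k₂t)).
e^(−k₁t) = e^(−0.109×29.5) = e^(−3.216) = 0.04014; e^(−k₂t) = e^(−2.528) = 0.07981.
C_S = 0.109×1.89/(0.0857−0.109) × (0.04014−0.07981) = (-8.842)×(-0.03967) = 0.3508 mol·L⁻¹.
Y_S = C_S/C_{R0} = 0.3508/1.89 = 0.186.

0.186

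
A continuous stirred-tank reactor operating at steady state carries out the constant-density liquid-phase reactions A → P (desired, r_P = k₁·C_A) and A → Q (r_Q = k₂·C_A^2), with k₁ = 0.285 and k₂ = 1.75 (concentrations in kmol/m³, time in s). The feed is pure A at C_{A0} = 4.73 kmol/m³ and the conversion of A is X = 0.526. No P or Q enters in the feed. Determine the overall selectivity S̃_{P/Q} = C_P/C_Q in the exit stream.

0.0726

Exit C_A = C_{A0}(1−X) = 4.73×0.474 = 2.242 kmol/m³.
In a CSTR the entire volume is at exit conditions, so r_P = 0.285×2.242 = 0.6390 and r_Q = 1.75×2.242^2 = 8.797.
Overall selectivity = C_P/C_Q = r_Pτ/(r_Qτ) = r_P/r_Q = 0.0726.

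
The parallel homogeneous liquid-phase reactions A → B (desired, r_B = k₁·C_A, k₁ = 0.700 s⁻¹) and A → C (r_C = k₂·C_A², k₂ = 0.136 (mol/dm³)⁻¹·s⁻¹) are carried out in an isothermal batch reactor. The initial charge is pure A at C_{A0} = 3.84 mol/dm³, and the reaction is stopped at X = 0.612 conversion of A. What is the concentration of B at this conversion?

C_A = C_{A0}(1−X) = 1.490 mol/dm³.
Along a PFR/batch, dC_B/dC_A = −r_B/(r_B+r_C) = −k₁/(k₁+k₂·C_A).
Integrating from C_{A0} to C_A: C_B = (0.700/0.136)·ln[(0.700+0.136·3.84)/(0.700+0.136·1.49)] = 5.147·ln(1.222/0.9026) = 1.560 mol/dm³.

1.56 mol/dm³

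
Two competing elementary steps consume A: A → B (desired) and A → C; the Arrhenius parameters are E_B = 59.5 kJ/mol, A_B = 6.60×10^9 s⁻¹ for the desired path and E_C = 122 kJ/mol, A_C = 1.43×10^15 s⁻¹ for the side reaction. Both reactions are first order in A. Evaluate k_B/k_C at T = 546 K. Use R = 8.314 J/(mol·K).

k_B/k_C = (A_B/A_C)·exp[−(E_B−E_C)/(RT)] = (A_B/A_C)·exp[(E_C−E_B)/(RT)].
(E_C−E_B)/(RT) = (122−59.5)×10³/(8.314×546) = 62500/4539 = 13.77.
k_B/k_C = (6.60×10^9/1.43×10^15)·exp(13.77) = 4.615×10^-6 × 9.538×10^5 = 4.40.

4.40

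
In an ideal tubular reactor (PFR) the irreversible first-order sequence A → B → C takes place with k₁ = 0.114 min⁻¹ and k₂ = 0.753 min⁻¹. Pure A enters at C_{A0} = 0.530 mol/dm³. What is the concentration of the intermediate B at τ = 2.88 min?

0.0573 mol/dm³

Solving the coupled first-order balances gives C_B(τ) = [k₁/(k₂−k₁)]·C_{A0}·(e^(−k₁τ) − e^(−k₂τ)).
e^(−k₁τ) = e^(−0.114×2.88) = e^(−0.3283) = 0.7201; e^(−k₂τ) = e^(−2.169) = 0.1143.
C_B = 0.114×0.530/(0.753−0.114) × (0.7201−0.1143) = 0.09455×0.6058 = 0.05728 mol/dm³.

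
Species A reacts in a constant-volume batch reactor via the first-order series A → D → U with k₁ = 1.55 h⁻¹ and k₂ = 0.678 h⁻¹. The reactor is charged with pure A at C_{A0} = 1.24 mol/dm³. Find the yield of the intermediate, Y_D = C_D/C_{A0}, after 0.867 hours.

For first-order series with pure A initially, C_D(t) = k₁C_{A0}/(k₂−k₁)·(e^(−k₁t) − e^(−k₂t)).
e^(−k₁t) = e^(−1.55×0.867) = e^(−1.344) = 0.2608; e^(−k₂t) = e^(−0.5878) = 0.5555.
C_D = 1.55×1.24/(0.678−1.55) × (0.2608−0.5555) = (-2.204)×(-0.2947) = 0.6495 mol/dm³.
Y_D = C_D/C_{A0} = 0.6495/1.24 = 0.524.

0.524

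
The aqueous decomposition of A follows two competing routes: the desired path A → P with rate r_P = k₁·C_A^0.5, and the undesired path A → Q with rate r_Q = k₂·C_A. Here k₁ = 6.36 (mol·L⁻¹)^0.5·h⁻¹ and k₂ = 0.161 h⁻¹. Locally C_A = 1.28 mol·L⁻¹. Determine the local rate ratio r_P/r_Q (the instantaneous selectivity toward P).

S_{P/Q} = r_P/r_Q = (k₁·C_A^0.5)/(k₂·C_A) = (k₁/k₂)·C_A^-0.5.
= (6.36×1.280^0.5) / (0.161×1.280) = 7.196/0.2061 = 34.9.
The undesired path is higher order in A, so low C_A (CSTR or dilute feed) favours P.

34.9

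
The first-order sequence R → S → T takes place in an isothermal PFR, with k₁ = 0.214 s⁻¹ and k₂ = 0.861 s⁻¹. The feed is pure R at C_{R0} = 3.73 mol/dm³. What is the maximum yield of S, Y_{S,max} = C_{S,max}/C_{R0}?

Evaluating C_S at τ_opt = ln(k₂/k₁)/(k₂−k₁) gives C_{S,max}/C_{R0} = (k₁/k₂)^[k₂/(k₂−k₁)].
= (0.214/0.861)^(0.861/(0.861−0.214)) = (0.2485)^(1.331) = 0.1568.

0.157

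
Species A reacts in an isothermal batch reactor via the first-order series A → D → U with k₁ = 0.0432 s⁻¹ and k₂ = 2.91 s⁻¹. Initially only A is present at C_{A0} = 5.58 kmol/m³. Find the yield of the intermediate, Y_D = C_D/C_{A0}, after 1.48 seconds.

The intermediate concentration in a first-order A→B→C sequence is C_D = k₁C_{A0}(e^(−k₁t) − e^(−k₂t))/(k₂−k₁).
e^(−k₁t) = e^(−0.0432×1.48) = e^(−0.06394) = 0.9381; e^(−k₂t) = e^(−4.307) = 0.01348.
C_D = 0.0432×5.58/(2.91−0.0432) × (0.9381−0.01348) = 0.08409×0.9246 = 0.07774 kmol/m³.
Y_D = C_D/C_{A0} = 0.07774/5.58 = 0.0139.

0.0139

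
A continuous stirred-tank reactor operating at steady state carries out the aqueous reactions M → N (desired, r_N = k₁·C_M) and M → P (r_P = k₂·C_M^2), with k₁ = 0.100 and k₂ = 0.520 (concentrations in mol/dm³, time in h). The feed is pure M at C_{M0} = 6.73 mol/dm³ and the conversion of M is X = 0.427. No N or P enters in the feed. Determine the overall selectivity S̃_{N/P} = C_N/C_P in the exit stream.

0.0499

Exit C_M = C_{M0}(1−X) = 6.73×0.573 = 3.856 mol/dm³.
In a CSTR the entire volume is at exit conditions, so r_N = 0.100×3.856 = 0.3856 and r_P = 0.520×3.856^2 = 7.733.
Overall selectivity = C_N/C_P = r_Nτ/(r_Pτ) = r_N/r_P = 0.0499.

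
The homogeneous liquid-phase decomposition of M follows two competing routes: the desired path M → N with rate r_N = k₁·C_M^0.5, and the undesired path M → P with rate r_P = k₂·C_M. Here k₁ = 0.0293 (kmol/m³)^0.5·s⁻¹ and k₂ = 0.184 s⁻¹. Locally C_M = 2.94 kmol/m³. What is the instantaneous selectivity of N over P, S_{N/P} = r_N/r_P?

0.0929

S_{N/P} = r_N/r_P = (k₁·C_M^0.5)/(k₂·C_M) = (k₁/k₂)·C_M^-0.5.
= (0.0293×2.940^0.5) / (0.184×2.940) = 0.05024/0.5410 = 0.0929.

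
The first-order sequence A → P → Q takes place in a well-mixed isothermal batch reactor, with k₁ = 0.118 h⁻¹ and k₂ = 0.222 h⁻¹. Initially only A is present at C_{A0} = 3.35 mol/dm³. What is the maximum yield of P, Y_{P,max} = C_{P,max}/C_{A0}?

0.259

At the optimum, C_{P,max}/C_{A0} = (k₁/k₂)^[k₂/(k₂−k₁)].
= (0.118/0.222)^(0.222/(0.222−0.118)) = (0.5315)^(2.135) = 0.2595.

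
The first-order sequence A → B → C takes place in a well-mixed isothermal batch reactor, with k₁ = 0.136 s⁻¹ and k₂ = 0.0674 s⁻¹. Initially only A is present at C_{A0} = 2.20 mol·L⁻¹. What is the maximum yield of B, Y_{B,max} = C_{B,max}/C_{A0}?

Evaluating C_B at t_opt = ln(k₂/k₁)/(k₂−k₁) gives C_{B,max}/C_{A0} = (k₁/k₂)^[k₂/(k₂−k₁)].
= (0.136/0.0674)^(0.0674/(0.0674−0.136)) = (2.018)^(-0.9825) = 0.5017.

0.502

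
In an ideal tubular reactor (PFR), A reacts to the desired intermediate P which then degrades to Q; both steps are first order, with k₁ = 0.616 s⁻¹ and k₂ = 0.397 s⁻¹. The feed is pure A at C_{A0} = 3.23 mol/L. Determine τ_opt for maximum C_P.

Setting dC_P/dτ = 0 gives τ_opt = ln(k₂/k₁)/(k₂−k₁).
= ln(0.397/0.616)/(0.397−0.616) = ln(0.6445)/-0.2190 = -0.4393/-0.2190 = 2.01 s.

2.01 s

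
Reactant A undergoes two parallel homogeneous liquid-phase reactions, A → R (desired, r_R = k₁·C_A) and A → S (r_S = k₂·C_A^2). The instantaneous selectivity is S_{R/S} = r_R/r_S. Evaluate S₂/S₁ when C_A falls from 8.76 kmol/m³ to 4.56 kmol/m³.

1.92

S_{R/S} = (k₁/k₂)·C_A⁻¹, so S₂/S₁ = (C_{A,2}/C_{A,1})⁻¹.
= 8.76/4.56 = 1.92.
Selectivity toward R rises as C_A falls — low-concentration operation is favoured.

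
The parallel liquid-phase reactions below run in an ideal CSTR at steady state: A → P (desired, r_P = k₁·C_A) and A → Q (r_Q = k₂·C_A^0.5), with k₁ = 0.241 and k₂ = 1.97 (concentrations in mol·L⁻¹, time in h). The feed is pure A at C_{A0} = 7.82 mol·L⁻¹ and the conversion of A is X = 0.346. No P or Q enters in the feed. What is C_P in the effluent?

0.586 mol·L⁻¹

Exit C_A = C_{A0}(1−X) = 7.82×0.654 = 5.114 mol·L⁻¹.
In a CSTR the entire volume is at exit conditions, so r_P = 0.241×5.114 = 1.233 and r_Q = 1.97×5.114^0.5 = 4.455.
Fraction of consumed A going to P: r_P/(r_P+r_Q) = 0.2167.
C_P = 0.2167·C_{A0}·X = 0.2167×7.82×0.346 = 0.586 mol·L⁻¹.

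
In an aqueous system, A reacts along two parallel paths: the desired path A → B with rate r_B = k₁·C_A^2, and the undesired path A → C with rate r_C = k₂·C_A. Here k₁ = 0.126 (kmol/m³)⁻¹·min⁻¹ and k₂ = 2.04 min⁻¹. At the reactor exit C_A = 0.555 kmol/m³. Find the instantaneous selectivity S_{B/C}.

0.0343

S_{B/C} = r_B/r_C = (k₁·C_A^2)/(k₂·C_A) = (k₁/k₂)·C_A.
= (0.126×0.5550^2) / (2.04×0.5550) = 0.03881/1.132 = 0.0343.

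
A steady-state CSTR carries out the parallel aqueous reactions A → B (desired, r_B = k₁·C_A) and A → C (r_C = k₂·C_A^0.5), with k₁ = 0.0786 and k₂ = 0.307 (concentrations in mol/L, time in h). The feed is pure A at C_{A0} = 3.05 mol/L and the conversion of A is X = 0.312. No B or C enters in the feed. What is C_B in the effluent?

0.257 mol/L

Exit C_A = C_{A0}(1−X) = 3.05×0.688 = 2.098 mol/L.
Rates in a CSTR are evaluated at the outlet concentration: r_B = 0.0786×2.098 = 0.1649, r_C = 0.307×2.098^0.5 = 0.4447.
Fraction of consumed A going to B: r_B/(r_B+r_C) = 0.2705.
C_B = 0.2705·C_{A0}·X = 0.2705×3.05×0.312 = 0.257 mol/L.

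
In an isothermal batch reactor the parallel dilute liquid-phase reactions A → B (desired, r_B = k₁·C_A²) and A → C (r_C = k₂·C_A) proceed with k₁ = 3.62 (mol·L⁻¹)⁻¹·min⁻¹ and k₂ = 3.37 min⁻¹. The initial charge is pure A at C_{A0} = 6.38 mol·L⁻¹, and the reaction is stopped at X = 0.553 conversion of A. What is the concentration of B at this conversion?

2.91 mol·L⁻¹

C_A = C_{A0}(1−X) = 2.852 mol·L⁻¹.
Along a PFR/batch, dC_C/dC_A = −r_C/(r_B+r_C) = −k₂/(k₂+k₁·C_A).
Integrating from C_{A0} to C_A: C_C = (3.37/3.62)·ln[(3.37+3.62·6.38)/(3.37+3.62·2.85)] = 0.9309·ln(26.47/13.69) = 0.6134 mol·L⁻¹.
Then C_B = (C_{A0}−C_A) − C_C = 3.528 − 0.6134 = 2.915 mol·L⁻¹.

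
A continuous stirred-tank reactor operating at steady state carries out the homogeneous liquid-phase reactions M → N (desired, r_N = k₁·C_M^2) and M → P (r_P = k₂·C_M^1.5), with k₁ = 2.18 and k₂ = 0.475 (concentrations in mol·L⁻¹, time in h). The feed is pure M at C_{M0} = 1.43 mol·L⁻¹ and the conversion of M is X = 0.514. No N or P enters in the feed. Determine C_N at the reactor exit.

0.583 mol·L⁻¹

Exit C_M = C_{M0}(1−X) = 1.43×0.486 = 0.6950 mol·L⁻¹.
A CSTR operates uniformly at the exit composition, giving r_N = 1.053 and r_P = 0.2752 (each k·C_M^n at C_M = 0.6950).
Fraction of consumed M going to N: r_N/(r_N+r_P) = 0.7928.
C_N = 0.7928·C_{M0}·X = 0.7928×1.43×0.514 = 0.583 mol·L⁻¹.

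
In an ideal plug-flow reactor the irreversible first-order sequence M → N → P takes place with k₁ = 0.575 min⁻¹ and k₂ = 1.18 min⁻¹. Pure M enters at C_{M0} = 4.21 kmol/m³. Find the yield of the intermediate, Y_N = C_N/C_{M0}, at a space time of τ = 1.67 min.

0.231

The intermediate concentration in a first-order A→B→C sequence is C_N = k₁C_{M0}(e^(−k₁τ) − e^(−k₂τ))/(k₂−k₁).
e^(−k₁τ) = e^(−0.575×1.67) = e^(−0.9602) = 0.3828; e^(−k₂τ) = e^(−1.971) = 0.1394.
C_N = 0.575×4.21/(1.18−0.575) × (0.3828−0.1394) = 4.001×0.2434 = 0.9740 kmol/m³.
Y_N = C_N/C_{M0} = 0.9740/4.21 = 0.231.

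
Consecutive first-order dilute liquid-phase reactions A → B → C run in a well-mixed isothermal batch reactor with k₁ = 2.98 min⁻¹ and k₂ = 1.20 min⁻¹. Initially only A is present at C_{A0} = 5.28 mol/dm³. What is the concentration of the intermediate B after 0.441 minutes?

2.83 mol/dm³

The intermediate concentration in a first-order A→B→C sequence is C_B = k₁C_{A0}(e^(−k₁t) − e^(−k₂t))/(k₂−k₁).
e^(−k₁t) = e^(−2.98×0.441) = e^(−1.314) = 0.2687; e^(−k₂t) = e^(−0.5292) = 0.5891.
C_B = 2.98×5.28/(1.20−2.98) × (0.2687−0.5891) = (-8.840)×(-0.3204) = 2.832 mol/dm³.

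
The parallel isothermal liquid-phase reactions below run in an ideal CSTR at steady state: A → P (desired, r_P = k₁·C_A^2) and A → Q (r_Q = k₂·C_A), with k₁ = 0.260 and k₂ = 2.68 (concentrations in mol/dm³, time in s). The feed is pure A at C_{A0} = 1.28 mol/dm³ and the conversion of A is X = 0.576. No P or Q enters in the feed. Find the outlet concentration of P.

0.0369 mol/dm³

Exit C_A = C_{A0}(1−X) = 1.28×0.424 = 0.5427 mol/dm³.
In a CSTR the entire volume is at exit conditions, so r_P = 0.260×0.5427^2 = 0.07658 and r_Q = 2.68×0.5427 = 1.454.
Fraction of consumed A going to P: r_P/(r_P+r_Q) = 0.05002.
C_P = 0.05002·C_{A0}·X = 0.05002×1.28×0.576 = 0.0369 mol/dm³.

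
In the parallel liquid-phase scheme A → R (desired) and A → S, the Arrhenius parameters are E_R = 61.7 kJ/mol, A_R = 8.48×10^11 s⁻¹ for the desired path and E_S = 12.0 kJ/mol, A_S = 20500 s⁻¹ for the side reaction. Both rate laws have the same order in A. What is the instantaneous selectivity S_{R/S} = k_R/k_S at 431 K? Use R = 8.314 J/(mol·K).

39.2

Since both paths have the same order in A, the concentration cancels and S_{R/S} = k_R/k_S = (A_R/A_S)·exp[(E_S−E_R)/(RT)].
(E_S−E_R)/(RT) = (12.0−61.7)×10³/(8.314×431) = -49700/3583 = -13.87.
k_R/k_S = (8.48×10^11/20500)·exp(-13.87) = 4.137×10^7 × 9.472×10^-7 = 39.2.
Since E_R > E_S, raising the temperature improves selectivity toward R.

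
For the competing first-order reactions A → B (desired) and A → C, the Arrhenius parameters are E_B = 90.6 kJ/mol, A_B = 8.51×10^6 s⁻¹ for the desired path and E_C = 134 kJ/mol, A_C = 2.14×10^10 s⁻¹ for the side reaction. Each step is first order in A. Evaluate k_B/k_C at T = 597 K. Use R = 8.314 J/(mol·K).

k_B/k_C = (A_B/A_C)·exp[−(E_B−E_C)/(RT)] = (A_B/A_C)·exp[(E_C−E_B)/(RT)].
(E_C−E_B)/(RT) = (134−90.6)×10³/(8.314×597) = 43400/4963 = 8.744.
k_B/k_C = (8.51×10^6/2.14×10^10)·exp(8.744) = 3.977×10^-4 × 6272 = 2.49.
Since E_B < E_C, lowering the temperature improves selectivity toward B.

2.49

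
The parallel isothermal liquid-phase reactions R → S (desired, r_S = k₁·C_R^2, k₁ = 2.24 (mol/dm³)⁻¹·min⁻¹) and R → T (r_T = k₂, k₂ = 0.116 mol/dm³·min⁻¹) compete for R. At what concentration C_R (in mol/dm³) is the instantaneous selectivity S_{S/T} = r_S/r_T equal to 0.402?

0.144 mol/dm³

S_{S/T} = (k₁/k₂)·C_R^2 ⇒ C_R = (S·k₂/k₁)^(0.5).
= (0.402×0.116/2.24)^(0.5) = (0.02082)^(0.5) = 0.144 mol/dm³.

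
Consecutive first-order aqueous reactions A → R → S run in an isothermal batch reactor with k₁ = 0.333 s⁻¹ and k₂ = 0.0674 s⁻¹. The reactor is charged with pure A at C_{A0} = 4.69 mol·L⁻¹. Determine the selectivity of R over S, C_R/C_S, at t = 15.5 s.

The intermediate concentration in a first-order A→B→C sequence is C_R = k₁C_{A0}(e^(−k₁t) − e^(−k₂t))/(k₂−k₁).
e^(−k₁t) = e^(−0.333×15.5) = e^(−5.162) = 0.005733; e^(−k₂t) = e^(−1.045) = 0.3518.
C_R = 0.333×4.69/(0.0674−0.333) × (0.005733−0.3518) = (-5.880)×(-0.3461) = 2.035 mol·L⁻¹.
C_A = C_{A0}e^(−k₁t) = 0.02689 mol·L⁻¹, so C_S = C_{A0}−C_A−C_R = 2.628 mol·L⁻¹; C_R/C_S = 0.774.

0.774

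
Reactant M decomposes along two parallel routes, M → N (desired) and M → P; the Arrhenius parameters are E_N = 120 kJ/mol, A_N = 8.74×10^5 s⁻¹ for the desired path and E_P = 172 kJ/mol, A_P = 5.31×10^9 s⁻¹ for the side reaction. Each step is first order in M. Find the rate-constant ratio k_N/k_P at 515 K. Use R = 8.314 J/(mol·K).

31.0

k_N/k_P = (A_N/A_P)·exp[−(E_N−E_P)/(RT)] = (A_N/A_P)·exp[(E_P−E_N)/(RT)].
(E_P−E_N)/(RT) = (172−120)×10³/(8.314×515) = 52000/4282 = 12.14.
k_N/k_P = (8.74×10^5/5.31×10^9)·exp(12.14) = 1.646×10^-4 × 1.881×10^5 = 31.0.
Since E_N < E_P, lowering the temperature improves selectivity toward N.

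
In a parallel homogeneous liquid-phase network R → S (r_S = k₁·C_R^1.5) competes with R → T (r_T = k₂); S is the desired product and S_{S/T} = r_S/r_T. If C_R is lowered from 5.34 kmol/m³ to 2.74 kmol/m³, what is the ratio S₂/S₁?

S_{S/T} = (k₁/k₂)·C_R^1.5, so S₂/S₁ = (C_{R,2}/C_{R,1})^1.5.
= (2.74/5.34)^1.5 = (0.5131)^1.5 = 0.368.
Selectivity toward S falls as C_R falls — high-concentration operation is favoured.

0.368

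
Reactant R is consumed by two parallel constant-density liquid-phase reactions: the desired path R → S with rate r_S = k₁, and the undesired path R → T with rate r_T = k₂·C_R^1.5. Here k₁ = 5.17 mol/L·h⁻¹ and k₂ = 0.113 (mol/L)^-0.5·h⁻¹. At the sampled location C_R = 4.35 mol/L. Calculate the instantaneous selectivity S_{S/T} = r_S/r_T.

S_{S/T} = r_S/r_T = (k₁)/(k₂·C_R^1.5) = (k₁/k₂)·C_R^-1.5.
= (5.17) / (0.113×4.350^1.5) = 5.170/1.025 = 5.04.
The undesired path is higher order in R, so low C_R (CSTR or dilute feed) favours S.

5.04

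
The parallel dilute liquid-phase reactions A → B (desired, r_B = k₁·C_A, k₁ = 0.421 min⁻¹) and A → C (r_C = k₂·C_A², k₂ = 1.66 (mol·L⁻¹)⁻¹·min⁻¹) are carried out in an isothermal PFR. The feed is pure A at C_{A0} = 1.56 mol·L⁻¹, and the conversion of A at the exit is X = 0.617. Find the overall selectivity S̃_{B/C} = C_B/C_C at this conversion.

0.249

C_A = C_{A0}(1−X) = 0.5975 mol·L⁻¹.
Along a PFR/batch, dC_B/dC_A = −r_B/(r_B+r_C) = −k₁/(k₁+k₂·C_A).
Integrating from C_{A0} to C_A: C_B = (0.421/1.66)·ln[(0.421+1.66·1.56)/(0.421+1.66·0.597)] = 0.2536·ln(3.011/1.413) = 0.1919 mol·L⁻¹.
C_C = (C_{A0}−C_A)−C_B = 0.7706 mol·L⁻¹; S̃_{B/C} = 0.1919/0.7706 = 0.249.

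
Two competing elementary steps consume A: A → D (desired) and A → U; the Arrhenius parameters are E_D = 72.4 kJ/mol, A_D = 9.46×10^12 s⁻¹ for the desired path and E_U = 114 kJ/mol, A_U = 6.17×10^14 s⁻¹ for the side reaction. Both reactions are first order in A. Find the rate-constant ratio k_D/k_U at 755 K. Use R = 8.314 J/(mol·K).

11.6

Since both paths have the same order in A, the concentration cancels and S_{D/U} = k_D/k_U = (A_D/A_U)·exp[(E_U−E_D)/(RT)].
(E_U−E_D)/(RT) = (114−72.4)×10³/(8.314×755) = 41600/6277 = 6.627.
k_D/k_U = (9.46×10^12/6.17×10^14)·exp(6.627) = 0.01533 × 755.4 = 11.6.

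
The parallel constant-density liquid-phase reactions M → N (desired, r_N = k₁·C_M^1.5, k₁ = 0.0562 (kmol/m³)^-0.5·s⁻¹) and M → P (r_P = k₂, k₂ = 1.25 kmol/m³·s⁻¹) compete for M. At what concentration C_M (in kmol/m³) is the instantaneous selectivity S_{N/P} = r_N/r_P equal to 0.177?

S_{N/P} = (k₁/k₂)·C_M^1.5 ⇒ C_M = (S·k₂/k₁)^(1/1.5).
= (0.177×1.25/0.0562)^(0.6667) = (3.937)^(0.6667) = 2.49 kmol/m³.

2.49 kmol/m³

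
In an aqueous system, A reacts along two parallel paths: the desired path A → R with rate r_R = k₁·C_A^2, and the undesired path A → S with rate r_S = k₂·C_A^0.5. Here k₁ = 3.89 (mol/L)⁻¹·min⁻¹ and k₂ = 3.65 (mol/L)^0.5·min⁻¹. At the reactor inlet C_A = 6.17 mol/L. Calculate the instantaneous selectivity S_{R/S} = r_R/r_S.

S_{R/S} = r_R/r_S = (k₁·C_A^2)/(k₂·C_A^0.5) = (k₁/k₂)·C_A^1.5.
= (3.89×6.170^2) / (3.65×6.170^0.5) = 148.1/9.066 = 16.3.
Since the desired path is higher order in A, keeping C_A high (PFR or concentrated feed) favours R.

16.3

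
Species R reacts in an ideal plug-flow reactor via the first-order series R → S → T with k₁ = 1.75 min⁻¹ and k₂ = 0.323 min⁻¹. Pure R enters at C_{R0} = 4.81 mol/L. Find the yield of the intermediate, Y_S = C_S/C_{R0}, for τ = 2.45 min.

0.539

For first-order series with pure R initially, C_S(τ) = k₁C_{R0}/(k₂−k₁)·(e^(−k₁τ) − e^(−k₂τ)).
e^(−k₁τ) = e^(−1.75×2.45) = e^(−4.288) = 0.01374; e^(−k₂τ) = e^(−0.7914) = 0.4532.
C_S = 1.75×4.81/(0.323−1.75) × (0.01374−0.4532) = (-5.899)×(-0.4395) = 2.592 mol/L.
Y_S = C_S/C_{R0} = 2.592/4.81 = 0.539.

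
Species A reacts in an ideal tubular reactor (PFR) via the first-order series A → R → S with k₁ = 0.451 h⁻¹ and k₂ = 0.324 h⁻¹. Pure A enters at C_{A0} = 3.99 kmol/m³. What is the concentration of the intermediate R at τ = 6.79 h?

0.907 kmol/m³

The intermediate concentration in a first-order A→B→C sequence is C_R = k₁C_{A0}(e^(−k₁τ) − e^(−k₂τ))/(k₂−k₁).
e^(−k₁τ) = e^(−0.451×6.79) = e^(−3.062) = 0.04678; e^(−k₂τ) = e^(−2.200) = 0.1108.
C_R = 0.451×3.99/(0.324−0.451) × (0.04678−0.1108) = (-14.17)×(-0.06403) = 0.9072 kmol/m³.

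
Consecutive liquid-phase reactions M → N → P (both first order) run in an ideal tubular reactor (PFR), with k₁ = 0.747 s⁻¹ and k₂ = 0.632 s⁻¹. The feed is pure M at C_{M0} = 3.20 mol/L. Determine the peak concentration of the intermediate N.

1.28 mol/L

At the optimum, C_{N,max}/C_{M0} = (k₁/k₂)^[k₂/(k₂−k₁)].
= (0.747/0.632)^(0.632/(0.632−0.747)) = (1.182)^(-5.496) = 0.3990.
C_{N,max} = 0.3990×3.20 = 1.28 mol/L.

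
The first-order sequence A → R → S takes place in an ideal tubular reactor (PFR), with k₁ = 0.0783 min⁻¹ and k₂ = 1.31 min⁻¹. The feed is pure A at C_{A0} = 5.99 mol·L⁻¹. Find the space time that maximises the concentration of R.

For first-order series the maximum of C_R occurs at τ_opt = ln(k₂/k₁)/(k₂−k₁).
= ln(1.31/0.0783)/(1.31−0.0783) = ln(16.73)/1.232 = 2.817/1.232 = 2.29 min.

2.29 min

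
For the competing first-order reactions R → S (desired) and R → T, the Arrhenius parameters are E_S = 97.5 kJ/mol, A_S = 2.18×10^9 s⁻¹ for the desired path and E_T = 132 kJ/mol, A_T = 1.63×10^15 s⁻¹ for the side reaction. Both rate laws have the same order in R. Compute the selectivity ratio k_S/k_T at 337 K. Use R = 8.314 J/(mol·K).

With equal orders, S_{S/T} = k_S/k_T = (A_S/A_T)·exp[(E_T−E_S)/(RT)].
(E_T−E_S)/(RT) = (132−97.5)×10³/(8.314×337) = 34500/2802 = 12.31.
k_S/k_T = (2.18×10^9/1.63×10^15)·exp(12.31) = 1.337×10^-6 × 2.227×10^5 = 0.298.

0.298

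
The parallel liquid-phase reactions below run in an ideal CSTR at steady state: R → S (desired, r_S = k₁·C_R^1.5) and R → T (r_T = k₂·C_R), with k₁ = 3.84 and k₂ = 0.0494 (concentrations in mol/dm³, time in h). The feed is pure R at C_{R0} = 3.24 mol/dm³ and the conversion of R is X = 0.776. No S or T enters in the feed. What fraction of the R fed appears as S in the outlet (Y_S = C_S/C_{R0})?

Exit C_R = C_{R0}(1−X) = 3.24×0.224 = 0.7258 mol/dm³.
In a CSTR the entire volume is at exit conditions, so r_S = 3.84×0.7258^1.5 = 2.374 and r_T = 0.0494×0.7258 = 0.03585.
Fraction of consumed R going to S: r_S/(r_S+r_T) = 0.9851.
C_S = 0.9851·C_{R0}·X = 0.9851×3.24×0.776 = 2.48 mol/dm³; Y_S = C_S/C_{R0} = 0.764.

0.764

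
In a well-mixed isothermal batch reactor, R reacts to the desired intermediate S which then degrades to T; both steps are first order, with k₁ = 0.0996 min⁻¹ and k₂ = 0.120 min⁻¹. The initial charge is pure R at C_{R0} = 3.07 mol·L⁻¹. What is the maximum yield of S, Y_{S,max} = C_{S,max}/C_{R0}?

0.334

Evaluating C_S at t_opt = ln(k₂/k₁)/(k₂−k₁) gives C_{S,max}/C_{R0} = (k₁/k₂)^[k₂/(k₂−k₁)].
= (0.0996/0.120)^(0.120/(0.120−0.0996)) = (0.8300)^(5.882) = 0.3342.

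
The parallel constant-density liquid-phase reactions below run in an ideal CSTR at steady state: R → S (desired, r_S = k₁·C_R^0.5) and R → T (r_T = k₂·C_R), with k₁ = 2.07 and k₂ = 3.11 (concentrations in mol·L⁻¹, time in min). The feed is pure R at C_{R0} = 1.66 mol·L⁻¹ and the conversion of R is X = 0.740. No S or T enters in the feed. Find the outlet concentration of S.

Exit C_R = C_{R0}(1−X) = 1.66×0.260 = 0.4316 mol·L⁻¹.
A CSTR operates uniformly at the exit composition, giving r_S = 1.360 and r_T = 1.342 (each k·C_R^n at C_R = 0.4316).
Fraction of consumed R going to S: r_S/(r_S+r_T) = 0.5033.
C_S = 0.5033·C_{R0}·X = 0.5033×1.66×0.740 = 0.618 mol·L⁻¹.

0.618 mol·L⁻¹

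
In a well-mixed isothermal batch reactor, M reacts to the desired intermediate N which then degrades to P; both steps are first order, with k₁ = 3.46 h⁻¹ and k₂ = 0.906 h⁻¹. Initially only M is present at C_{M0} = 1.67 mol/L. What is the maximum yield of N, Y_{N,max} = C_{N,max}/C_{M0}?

0.622

For a first-order series the maximum intermediate yield is C_{N,max}/C_{M0} = (k₁/k₂)^[k₂/(k₂−k₁)].
= (3.46/0.906)^(0.906/(0.906−3.46)) = (3.819)^(-0.3547) = 0.6217.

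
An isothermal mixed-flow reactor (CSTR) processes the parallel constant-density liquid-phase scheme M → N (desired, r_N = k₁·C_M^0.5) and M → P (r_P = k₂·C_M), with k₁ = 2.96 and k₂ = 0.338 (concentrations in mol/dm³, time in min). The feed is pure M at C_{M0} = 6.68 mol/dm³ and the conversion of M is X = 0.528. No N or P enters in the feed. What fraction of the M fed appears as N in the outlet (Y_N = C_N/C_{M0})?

0.439

Exit C_M = C_{M0}(1−X) = 6.68×0.472 = 3.153 mol/dm³.
In a CSTR the entire volume is at exit conditions, so r_N = 2.96×3.153^0.5 = 5.256 and r_P = 0.338×3.153 = 1.066.
Fraction of consumed M going to N: r_N/(r_N+r_P) = 0.8314.
C_N = 0.8314·C_{M0}·X = 0.8314×6.68×0.528 = 2.93 mol/dm³; Y_N = C_N/C_{M0} = 0.439.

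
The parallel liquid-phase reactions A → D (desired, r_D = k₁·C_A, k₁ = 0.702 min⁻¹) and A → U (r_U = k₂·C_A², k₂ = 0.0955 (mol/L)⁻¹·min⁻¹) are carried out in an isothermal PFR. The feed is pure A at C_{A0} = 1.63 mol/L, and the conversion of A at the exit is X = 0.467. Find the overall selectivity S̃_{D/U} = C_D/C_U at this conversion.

5.91

C_A = C_{A0}(1−X) = 0.8688 mol/L.
Along a PFR/batch, dC_D/dC_A = −r_D/(r_D+r_U) = −k₁/(k₁+k₂·C_A).
Integrating from C_{A0} to C_A: C_D = (0.702/0.0955)·ln[(0.702+0.0955·1.63)/(0.702+0.0955·0.869)] = 7.351·ln(0.8577/0.7850) = 0.6511 mol/L.
C_U = (C_{A0}−C_A)−C_D = 0.1102 mol/L; S̃_{D/U} = 0.6511/0.1102 = 5.91.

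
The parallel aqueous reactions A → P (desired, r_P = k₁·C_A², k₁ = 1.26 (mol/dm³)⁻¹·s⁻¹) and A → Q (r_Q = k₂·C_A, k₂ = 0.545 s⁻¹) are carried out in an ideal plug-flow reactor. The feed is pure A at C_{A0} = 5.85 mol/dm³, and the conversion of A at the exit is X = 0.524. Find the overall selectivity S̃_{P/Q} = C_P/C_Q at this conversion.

9.59

C_A = C_{A0}(1−X) = 2.785 mol/dm³.
Along a PFR/batch, dC_Q/dC_A = −r_Q/(r_P+r_Q) = −k₂/(k₂+k₁·C_A).
Integrating from C_{A0} to C_A: C_Q = (0.545/1.26)·ln[(0.545+1.26·5.85)/(0.545+1.26·2.78)] = 0.4325·ln(7.916/4.054) = 0.2895 mol/dm³.
Then C_P = (C_{A0}−C_A) − C_Q = 3.065 − 0.2895 = 2.776 mol/dm³.
S̃_{P/Q} = C_P/C_Q = 2.776/0.2895 = 9.59.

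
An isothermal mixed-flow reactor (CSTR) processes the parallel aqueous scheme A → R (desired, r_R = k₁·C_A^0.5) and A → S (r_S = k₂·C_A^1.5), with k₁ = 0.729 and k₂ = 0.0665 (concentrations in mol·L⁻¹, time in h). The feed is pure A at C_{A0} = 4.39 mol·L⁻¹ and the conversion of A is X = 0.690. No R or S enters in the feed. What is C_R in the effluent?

2.69 mol·L⁻¹

Exit C_A = C_{A0}(1−X) = 4.39×0.310 = 1.361 mol·L⁻¹.
In a CSTR the entire volume is at exit conditions, so r_R = 0.729×1.361^0.5 = 0.8504 and r_S = 0.0665×1.361^1.5 = 0.1056.
Fraction of consumed A going to R: r_R/(r_R+r_S) = 0.8896.
C_R = 0.8896·C_{A0}·X = 0.8896×4.39×0.690 = 2.69 mol·L⁻¹.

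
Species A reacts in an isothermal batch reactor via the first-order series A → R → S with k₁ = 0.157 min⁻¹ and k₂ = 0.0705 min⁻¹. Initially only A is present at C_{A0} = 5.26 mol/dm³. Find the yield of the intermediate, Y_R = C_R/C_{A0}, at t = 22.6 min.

For first-order series with pure A initially, C_R(t) = k₁C_{A0}/(k₂−k₁)·(e^(−k₁t) − e^(−k₂t)).
e^(−k₁t) = e^(−0.157×22.6) = e^(−3.548) = 0.02878; e^(−k₂t) = e^(−1.593) = 0.2033.
C_R = 0.157×5.26/(0.0705−0.157) × (0.02878−0.2033) = (-9.547)×(-0.1745) = 1.666 mol/dm³.
Y_R = C_R/C_{A0} = 1.666/5.26 = 0.317.

0.317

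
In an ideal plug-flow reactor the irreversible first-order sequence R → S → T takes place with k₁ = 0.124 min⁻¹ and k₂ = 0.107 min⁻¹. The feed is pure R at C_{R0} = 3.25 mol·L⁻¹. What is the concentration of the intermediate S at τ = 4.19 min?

1.04 mol·L⁻¹

For first-order series with pure R initially, C_S(τ) = k₁C_{R0}/(k₂−k₁)·(e^(−k₁τ) − e^(−k₂τ)).
e^(−k₁τ) = e^(−0.124×4.19) = e^(−0.5196) = 0.5948; e^(−k₂τ) = e^(−0.4483) = 0.6387.
C_S = 0.124×3.25/(0.107−0.124) × (0.5948−0.6387) = (-23.71)×(-0.04391) = 1.041 mol·L⁻¹.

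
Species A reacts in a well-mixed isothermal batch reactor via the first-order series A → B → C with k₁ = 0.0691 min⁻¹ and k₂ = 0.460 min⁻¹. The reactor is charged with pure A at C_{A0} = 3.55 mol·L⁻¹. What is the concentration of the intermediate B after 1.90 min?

0.288 mol·L⁻¹

The intermediate concentration in a first-order A→B→C sequence is C_B = k₁C_{A0}(e^(−k₁t) − e^(−k₂t))/(k₂−k₁).
e^(−k₁t) = e^(−0.0691×1.90) = e^(−0.1313) = 0.8770; e^(−k₂t) = e^(−0.8740) = 0.4173.
C_B = 0.0691×3.55/(0.460−0.0691) × (0.8770−0.4173) = 0.6275×0.4597 = 0.2885 mol·L⁻¹.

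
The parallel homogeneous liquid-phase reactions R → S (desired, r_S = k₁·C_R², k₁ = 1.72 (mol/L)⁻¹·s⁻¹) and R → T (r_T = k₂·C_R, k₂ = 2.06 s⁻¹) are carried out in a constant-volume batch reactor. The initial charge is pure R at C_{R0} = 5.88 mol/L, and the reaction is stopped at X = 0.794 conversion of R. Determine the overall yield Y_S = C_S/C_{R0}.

0.574

C_R = C_{R0}(1−X) = 1.211 mol/L.
Along a PFR/batch, dC_T/dC_R = −r_T/(r_S+r_T) = −k₂/(k₂+k₁·C_R).
Integrating from C_{R0} to C_R: C_T = (2.06/1.72)·ln[(2.06+1.72·5.88)/(2.06+1.72·1.21)] = 1.198·ln(12.17/4.143) = 1.291 mol/L.
Then C_S = (C_{R0}−C_R) − C_T = 4.669 − 1.291 = 3.378 mol/L.
Y_S = C_S/C_{R0} = 3.378/5.88 = 0.574.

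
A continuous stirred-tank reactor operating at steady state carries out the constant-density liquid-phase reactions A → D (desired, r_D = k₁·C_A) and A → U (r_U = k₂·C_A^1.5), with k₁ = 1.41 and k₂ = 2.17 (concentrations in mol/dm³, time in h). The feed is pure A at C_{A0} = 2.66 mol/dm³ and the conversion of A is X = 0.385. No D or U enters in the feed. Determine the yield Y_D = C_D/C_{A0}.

Exit C_A = C_{A0}(1−X) = 2.66×0.615 = 1.636 mol/dm³.
In a CSTR the entire volume is at exit conditions, so r_D = 1.41×1.636 = 2.307 and r_U = 2.17×1.636^1.5 = 4.540.
Fraction of consumed A going to D: r_D/(r_D+r_U) = 0.3369.
C_D = 0.3369·C_{A0}·X = 0.3369×2.66×0.385 = 0.345 mol/dm³; Y_D = C_D/C_{A0} = 0.130.

0.130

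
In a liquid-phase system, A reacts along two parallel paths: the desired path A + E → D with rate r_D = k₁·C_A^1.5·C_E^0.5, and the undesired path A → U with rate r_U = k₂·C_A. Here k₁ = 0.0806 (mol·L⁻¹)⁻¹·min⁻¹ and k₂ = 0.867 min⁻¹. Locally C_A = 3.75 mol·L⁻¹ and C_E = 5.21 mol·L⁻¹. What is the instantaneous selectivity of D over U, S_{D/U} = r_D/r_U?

S_{D/U} = r_D/r_U = (k₁·C_A^1.5·C_E^0.5)/(k₂·C_A) = (k₁/k₂)·C_A^0.5·C_E^0.5.
= (0.0806×3.750^1.5×5.210^0.5) / (0.867×3.750) = 1.336/3.251 = 0.411.
Since the desired path is higher order in A, keeping C_A high (PFR or concentrated feed) favours D.

0.411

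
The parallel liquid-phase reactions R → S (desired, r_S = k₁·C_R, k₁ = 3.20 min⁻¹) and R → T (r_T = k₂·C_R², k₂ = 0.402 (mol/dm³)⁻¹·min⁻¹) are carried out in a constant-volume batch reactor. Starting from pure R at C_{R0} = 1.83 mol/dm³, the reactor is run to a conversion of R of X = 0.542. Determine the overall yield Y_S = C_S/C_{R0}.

C_R = C_{R0}(1−X) = 0.8381 mol/dm³.
Along a PFR/batch, dC_S/dC_R = −r_S/(r_S+r_T) = −k₁/(k₁+k₂·C_R).
Integrating from C_{R0} to C_R: C_S = (3.20/0.402)·ln[(3.20+0.402·1.83)/(3.20+0.402·0.838)] = 7.960·ln(3.936/3.537) = 0.8503 mol/dm³.
Y_S = C_S/C_{R0} = 0.8503/1.83 = 0.465.

0.465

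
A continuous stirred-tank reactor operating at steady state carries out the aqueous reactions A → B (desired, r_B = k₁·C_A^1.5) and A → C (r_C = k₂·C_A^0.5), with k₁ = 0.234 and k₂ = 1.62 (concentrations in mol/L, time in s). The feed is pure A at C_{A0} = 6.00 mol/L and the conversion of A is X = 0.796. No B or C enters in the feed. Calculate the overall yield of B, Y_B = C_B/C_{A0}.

0.120

Exit C_A = C_{A0}(1−X) = 6.00×0.204 = 1.224 mol/L.
In a CSTR the entire volume is at exit conditions, so r_B = 0.234×1.224^1.5 = 0.3169 and r_C = 1.62×1.224^0.5 = 1.792.
Fraction of consumed A going to B: r_B/(r_B+r_C) = 0.1502.
C_B = 0.1502·C_{A0}·X = 0.1502×6.00×0.796 = 0.718 mol/L; Y_B = C_B/C_{A0} = 0.120.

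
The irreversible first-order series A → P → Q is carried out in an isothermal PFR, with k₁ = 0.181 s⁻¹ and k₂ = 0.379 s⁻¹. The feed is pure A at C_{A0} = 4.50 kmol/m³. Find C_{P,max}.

1.09 kmol/m³

Evaluating C_P at τ_opt = ln(k₂/k₁)/(k₂−k₁) gives C_{P,max}/C_{A0} = (k₁/k₂)^[k₂/(k₂−k₁)].
= (0.181/0.379)^(0.379/(0.379−0.181)) = (0.4776)^(1.914) = 0.2430.
C_{P,max} = 0.2430×4.50 = 1.09 kmol/m³.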